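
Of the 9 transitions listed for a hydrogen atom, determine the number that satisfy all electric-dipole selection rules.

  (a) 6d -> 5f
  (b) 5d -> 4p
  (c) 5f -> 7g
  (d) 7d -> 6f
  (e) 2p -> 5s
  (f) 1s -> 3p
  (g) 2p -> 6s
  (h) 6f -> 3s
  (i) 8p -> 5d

8

(a) allowed
(b) allowed
(c) allowed
(d) allowed
(e) allowed
(f) allowed
(g) allowed
(h) forbidden — Δl = -3 (E1 requires Δl = ±1)
(i) allowed
Total allowed: 8 of 9.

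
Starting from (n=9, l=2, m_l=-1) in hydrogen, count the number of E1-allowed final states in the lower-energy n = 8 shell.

E1 requires Δl = ±1, so l_f ∈ {1, 3}; with 0 ≤ l_f ≤ n_f−1 = 7, the allowed l_f values are {1, 3}.
For l_f = 1: m_f ∈ {m_i−1, m_i, m_i+1} ∩ [−1, 1] = {-1, 0} → 2 states.
For l_f = 3: m_f ∈ {m_i−1, m_i, m_i+1} ∩ [−3, 3] = {-2, -1, 0} → 3 states.
Total: 5.

5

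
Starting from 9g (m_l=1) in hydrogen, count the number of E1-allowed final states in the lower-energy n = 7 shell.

6

E1 requires Δl = ±1, so l_f ∈ {3, 5}; with 0 ≤ l_f ≤ n_f−1 = 6, the allowed l_f values are {3, 5}.
For l_f = 3: m_f ∈ {m_i−1, m_i, m_i+1} ∩ [−3, 3] = {0, 1, 2} → 3 states.
For l_f = 5: m_f ∈ {m_i−1, m_i, m_i+1} ∩ [−5, 5] = {0, 1, 2} → 3 states.
Total: 6.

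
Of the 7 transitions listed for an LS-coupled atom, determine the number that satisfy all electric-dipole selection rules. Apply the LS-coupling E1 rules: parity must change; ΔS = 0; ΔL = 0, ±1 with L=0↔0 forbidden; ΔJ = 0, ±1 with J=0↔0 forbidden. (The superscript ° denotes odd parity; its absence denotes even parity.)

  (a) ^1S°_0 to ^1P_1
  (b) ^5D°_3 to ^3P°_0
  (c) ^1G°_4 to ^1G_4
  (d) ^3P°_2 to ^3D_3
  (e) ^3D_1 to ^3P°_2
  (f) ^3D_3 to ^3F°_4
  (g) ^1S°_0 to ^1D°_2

5

(a) allowed
(b) forbidden (parity, ΔS, ΔJ fail)
(c) allowed
(d) allowed
(e) allowed
(f) allowed
(g) forbidden (parity, ΔL, ΔJ fail)
Total allowed: 5 of 7.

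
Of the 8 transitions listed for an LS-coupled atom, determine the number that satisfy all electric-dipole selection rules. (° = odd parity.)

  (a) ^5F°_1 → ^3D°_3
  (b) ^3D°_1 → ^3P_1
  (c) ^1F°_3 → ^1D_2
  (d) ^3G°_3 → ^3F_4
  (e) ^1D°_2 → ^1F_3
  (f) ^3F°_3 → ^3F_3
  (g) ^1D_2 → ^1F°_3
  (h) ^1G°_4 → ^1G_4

7

(a) forbidden (parity, ΔS, ΔJ fail)
(b) allowed
(c) allowed
(d) allowed
(e) allowed
(f) allowed
(g) allowed
(h) allowed
Total allowed: 7 of 8.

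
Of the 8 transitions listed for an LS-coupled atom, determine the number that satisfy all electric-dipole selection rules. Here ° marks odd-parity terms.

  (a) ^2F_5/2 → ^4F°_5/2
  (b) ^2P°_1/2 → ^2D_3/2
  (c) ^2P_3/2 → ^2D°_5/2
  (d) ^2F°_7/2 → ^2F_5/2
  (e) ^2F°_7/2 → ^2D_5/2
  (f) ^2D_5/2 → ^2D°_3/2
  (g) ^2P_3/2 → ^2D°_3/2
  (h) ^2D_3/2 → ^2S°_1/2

6

(a) forbidden (ΔS fails)
(b) allowed
(c) allowed
(d) allowed
(e) allowed
(f) allowed
(g) allowed
(h) forbidden (ΔL fails)
Total allowed: 6 of 8.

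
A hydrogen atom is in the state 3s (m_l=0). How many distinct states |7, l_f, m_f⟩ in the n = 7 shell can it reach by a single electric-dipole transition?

E1 requires Δl = ±1, so l_f ∈ {-1, 1}; with 0 ≤ l_f ≤ n_f−1 = 6, the allowed l_f values are {1}.
For l_f = 1: m_f ∈ {m_i−1, m_i, m_i+1} ∩ [−1, 1] = {-1, 0, 1} → 3 states.
Total: 3.

3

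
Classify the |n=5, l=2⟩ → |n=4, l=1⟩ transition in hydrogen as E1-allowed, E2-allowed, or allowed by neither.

Δl = 1 − 2 = -1; l_i + l_f = 3.
E1 (Δl = ±1): satisfied.
E2 (Δl = 0,±2, l_i+l_f ≥ 2): not satisfied.

E1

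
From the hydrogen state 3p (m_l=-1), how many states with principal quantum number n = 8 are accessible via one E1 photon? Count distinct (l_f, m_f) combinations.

4

E1 requires Δl = ±1, so l_f ∈ {0, 2}; with 0 ≤ l_f ≤ n_f−1 = 7, the allowed l_f values are {0, 2}.
For l_f = 0: m_f ∈ {m_i−1, m_i, m_i+1} ∩ [−0, 0] = {0} → 1 state.
For l_f = 2: m_f ∈ {m_i−1, m_i, m_i+1} ∩ [−2, 2] = {-2, -1, 0} → 3 states.
Total: 4.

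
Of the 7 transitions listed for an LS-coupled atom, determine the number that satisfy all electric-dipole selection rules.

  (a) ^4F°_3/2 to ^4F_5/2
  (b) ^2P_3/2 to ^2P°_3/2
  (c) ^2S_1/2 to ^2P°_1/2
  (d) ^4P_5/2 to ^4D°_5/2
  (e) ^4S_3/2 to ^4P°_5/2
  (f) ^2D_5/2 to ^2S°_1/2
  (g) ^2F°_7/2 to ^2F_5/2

6

(a) allowed
(b) allowed
(c) allowed
(d) allowed
(e) allowed
(f) forbidden (ΔL, ΔJ fail)
(g) allowed
Total allowed: 6 of 7.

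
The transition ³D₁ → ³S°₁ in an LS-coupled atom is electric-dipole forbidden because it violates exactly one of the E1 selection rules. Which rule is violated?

Reading off the term symbols: S 1→1, L 2→0, J 1→1, parity even→odd.
Parity must change: even → odd — ✓.
ΔS = 0: S: 1 → 1 — ✓.
ΔL = 0, ±1 (not L=0↔0): L: 2 → 0, ΔL = -2 — ✗.
ΔJ = 0, ±1 (not J=0↔0): J: 1 → 1, ΔJ = +0 — ✓.

the ΔL = 0, ±1 rule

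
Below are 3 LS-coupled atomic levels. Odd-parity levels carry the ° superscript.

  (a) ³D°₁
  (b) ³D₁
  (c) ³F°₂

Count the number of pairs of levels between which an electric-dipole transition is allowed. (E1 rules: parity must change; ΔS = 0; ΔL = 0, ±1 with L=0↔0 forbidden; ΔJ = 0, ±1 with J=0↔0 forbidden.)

2

(a)–(b): allowed.
(a)–(c): forbidden (parity).
(b)–(c): allowed.
Allowed pairs: 2 of 3.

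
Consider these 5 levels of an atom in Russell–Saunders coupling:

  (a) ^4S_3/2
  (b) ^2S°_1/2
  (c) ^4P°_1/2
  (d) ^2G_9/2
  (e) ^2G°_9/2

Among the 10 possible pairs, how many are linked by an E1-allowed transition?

2

(a)–(b): forbidden (ΔS, ΔL).
(a)–(c): allowed.
(a)–(d): forbidden (parity, ΔS, ΔL, ΔJ).
(a)–(e): forbidden (ΔS, ΔL, ΔJ).
(b)–(c): forbidden (parity, ΔS).
(b)–(d): forbidden (ΔL, ΔJ).
(b)–(e): forbidden (parity, ΔL, ΔJ).
(c)–(d): forbidden (ΔS, ΔL, ΔJ).
(c)–(e): forbidden (parity, ΔS, ΔL, ΔJ).
(d)–(e): allowed.
Allowed pairs: 2 of 10.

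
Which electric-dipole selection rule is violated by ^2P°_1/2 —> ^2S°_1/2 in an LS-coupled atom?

Reading off the term symbols: S 1/2→1/2, L 1→0, J 1/2→1/2, parity odd→odd.
Parity must change: odd → odd — ✗.
ΔS = 0: S: 1/2 → 1/2 — ✓.
ΔL = 0, ±1 (not L=0↔0): L: 1 → 0, ΔL = -1 — ✓.
ΔJ = 0, ±1 (not J=0↔0): J: 1/2 → 1/2, ΔJ = +0 — ✓.

parity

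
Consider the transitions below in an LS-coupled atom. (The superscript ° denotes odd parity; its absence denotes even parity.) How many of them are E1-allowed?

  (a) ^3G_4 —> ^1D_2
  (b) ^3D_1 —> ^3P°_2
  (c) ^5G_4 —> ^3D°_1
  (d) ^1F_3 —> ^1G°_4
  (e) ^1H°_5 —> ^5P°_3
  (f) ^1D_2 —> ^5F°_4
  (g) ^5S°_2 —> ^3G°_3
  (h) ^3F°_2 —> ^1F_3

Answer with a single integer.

(a) forbidden (parity, ΔS, ΔL, ΔJ fail)
(b) allowed
(c) forbidden (ΔS, ΔL, ΔJ fail)
(d) allowed
(e) forbidden (parity, ΔS, ΔL, ΔJ fail)
(f) forbidden (ΔS, ΔJ fail)
(g) forbidden (parity, ΔS, ΔL fail)
(h) forbidden (ΔS fails)
Total allowed: 2 of 8.

2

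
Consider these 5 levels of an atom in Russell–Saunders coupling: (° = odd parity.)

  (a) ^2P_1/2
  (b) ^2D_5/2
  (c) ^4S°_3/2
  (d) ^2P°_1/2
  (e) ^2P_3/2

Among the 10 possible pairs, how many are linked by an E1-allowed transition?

2

(a)–(b): forbidden (parity, ΔJ).
(a)–(c): forbidden (ΔS).
(a)–(d): allowed.
(a)–(e): forbidden (parity).
(b)–(c): forbidden (ΔS, ΔL).
(b)–(d): forbidden (ΔJ).
(b)–(e): forbidden (parity).
(c)–(d): forbidden (parity, ΔS).
(c)–(e): forbidden (ΔS).
(d)–(e): allowed.
Allowed pairs: 2 of 10.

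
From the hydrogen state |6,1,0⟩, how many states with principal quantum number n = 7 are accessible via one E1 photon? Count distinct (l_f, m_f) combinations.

E1 requires Δl = ±1, so l_f ∈ {0, 2}; with 0 ≤ l_f ≤ n_f−1 = 6, the allowed l_f values are {0, 2}.
For l_f = 0: m_f ∈ {m_i−1, m_i, m_i+1} ∩ [−0, 0] = {0} → 1 state.
For l_f = 2: m_f ∈ {m_i−1, m_i, m_i+1} ∩ [−2, 2] = {-1, 0, 1} → 3 states.
Total: 4.

4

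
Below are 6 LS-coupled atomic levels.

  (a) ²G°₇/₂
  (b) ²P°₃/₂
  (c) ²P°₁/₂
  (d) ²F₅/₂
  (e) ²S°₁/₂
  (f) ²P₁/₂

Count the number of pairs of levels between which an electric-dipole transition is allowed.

(a)–(b): forbidden (parity, ΔL, ΔJ).
(a)–(c): forbidden (parity, ΔL, ΔJ).
(a)–(d): allowed.
(a)–(e): forbidden (parity, ΔL, ΔJ).
(a)–(f): forbidden (ΔL, ΔJ).
(b)–(c): forbidden (parity).
(b)–(d): forbidden (ΔL).
(b)–(e): forbidden (parity).
(b)–(f): allowed.
(c)–(d): forbidden (ΔL, ΔJ).
(c)–(e): forbidden (parity).
(c)–(f): allowed.
(d)–(e): forbidden (ΔL, ΔJ).
(d)–(f): forbidden (parity, ΔL, ΔJ).
(e)–(f): allowed.
Allowed pairs: 4 of 15.

4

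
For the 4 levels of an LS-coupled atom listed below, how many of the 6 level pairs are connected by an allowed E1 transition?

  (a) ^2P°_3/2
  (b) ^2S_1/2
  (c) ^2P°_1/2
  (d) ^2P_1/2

4

(a)–(b): allowed.
(a)–(c): forbidden (parity).
(a)–(d): allowed.
(b)–(c): allowed.
(b)–(d): forbidden (parity).
(c)–(d): allowed.
Allowed pairs: 4 of 6.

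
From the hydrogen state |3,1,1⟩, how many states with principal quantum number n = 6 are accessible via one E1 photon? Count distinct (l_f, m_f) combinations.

4

E1 requires Δl = ±1, so l_f ∈ {0, 2}; with 0 ≤ l_f ≤ n_f−1 = 5, the allowed l_f values are {0, 2}.
For l_f = 0: m_f ∈ {m_i−1, m_i, m_i+1} ∩ [−0, 0] = {0} → 1 state.
For l_f = 2: m_f ∈ {m_i−1, m_i, m_i+1} ∩ [−2, 2] = {0, 1, 2} → 3 states.
Total: 4.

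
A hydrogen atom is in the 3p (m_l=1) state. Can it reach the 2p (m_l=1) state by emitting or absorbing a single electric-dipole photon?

Δl = 1 − 1 = +0; the E1 rule Δl = ±1 is violated.
m_l: 1 → 1 (Δm_l = +0). |Δm_l| ≤ 1 satisfied.
The transition is electric-dipole forbidden.

forbidden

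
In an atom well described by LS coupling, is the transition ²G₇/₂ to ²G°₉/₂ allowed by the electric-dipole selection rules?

allowed

Parity must change: even → odd — ✓.
ΔS = 0: S: 1/2 → 1/2 — ✓.
ΔL = 0, ±1 (not L=0↔0): L: 4 → 4, ΔL = +0 — ✓.
ΔJ = 0, ±1 (not J=0↔0): J: 7/2 → 9/2, ΔJ = +1 — ✓.
All four E1 rules are satisfied.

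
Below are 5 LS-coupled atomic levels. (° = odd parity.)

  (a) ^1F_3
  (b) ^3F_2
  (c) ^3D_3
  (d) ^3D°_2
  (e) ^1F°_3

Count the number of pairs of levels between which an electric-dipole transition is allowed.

3

(a)–(b): forbidden (parity, ΔS).
(a)–(c): forbidden (parity, ΔS).
(a)–(d): forbidden (ΔS).
(a)–(e): allowed.
(b)–(c): forbidden (parity).
(b)–(d): allowed.
(b)–(e): forbidden (ΔS).
(c)–(d): allowed.
(c)–(e): forbidden (ΔS).
(d)–(e): forbidden (parity, ΔS).
Allowed pairs: 3 of 10.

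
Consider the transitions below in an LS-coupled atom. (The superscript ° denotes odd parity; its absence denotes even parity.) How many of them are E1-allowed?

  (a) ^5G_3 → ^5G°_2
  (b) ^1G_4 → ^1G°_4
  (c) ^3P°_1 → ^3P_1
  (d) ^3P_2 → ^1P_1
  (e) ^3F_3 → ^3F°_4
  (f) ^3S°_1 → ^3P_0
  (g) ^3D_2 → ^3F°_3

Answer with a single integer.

(a) allowed
(b) allowed
(c) allowed
(d) forbidden (parity, ΔS fail)
(e) allowed
(f) allowed
(g) allowed
Total allowed: 6 of 7.

6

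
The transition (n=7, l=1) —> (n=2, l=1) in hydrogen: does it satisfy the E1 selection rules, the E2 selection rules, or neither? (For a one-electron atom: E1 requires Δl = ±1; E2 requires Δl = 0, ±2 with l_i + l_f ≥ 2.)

E2

Δl = 1 − 1 = +0; l_i + l_f = 2.
E1 (Δl = ±1): not satisfied.
E2 (Δl = 0,±2, l_i+l_f ≥ 2): satisfied.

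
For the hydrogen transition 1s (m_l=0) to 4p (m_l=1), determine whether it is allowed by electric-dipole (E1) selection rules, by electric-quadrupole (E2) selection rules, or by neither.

E1

Δl = 1 − 0 = +1; l_i + l_f = 1.
Δm_l = +1.
E1 (Δl = ±1, |Δm_l| ≤ 1): satisfied.
E2 (Δl = 0,±2, l_i+l_f ≥ 2, |Δm_l| ≤ 2): not satisfied.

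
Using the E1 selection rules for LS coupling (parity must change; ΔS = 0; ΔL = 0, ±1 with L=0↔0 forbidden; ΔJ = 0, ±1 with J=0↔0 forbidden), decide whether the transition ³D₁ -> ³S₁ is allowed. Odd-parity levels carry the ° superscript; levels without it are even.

forbidden

Initial level: S=1, L=2, J=1, parity even. Final level: S=1, L=0, J=1, parity even.
Parity must change: even → even — fails.
ΔS = 0: S: 1 → 1 — ok.
ΔL = 0, ±1 (not L=0↔0): L: 2 → 0, ΔL = -2 — fails.
ΔJ = 0, ±1 (not J=0↔0): J: 1 → 1, ΔJ = +0 — ok.
Rule(s) violated: parity, ΔL.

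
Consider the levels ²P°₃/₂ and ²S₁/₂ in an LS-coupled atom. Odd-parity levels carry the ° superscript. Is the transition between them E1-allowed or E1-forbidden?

allowed

Reading off the term symbols: S 1/2→1/2, L 1→0, J 3/2→1/2, parity odd→even.
ΔS = 0: S: 1/2 → 1/2 — ok.
Parity must change: odd → even — ok.
ΔJ = 0, ±1 (not J=0↔0): J: 3/2 → 1/2, ΔJ = -1 — ok.
ΔL = 0, ±1 (not L=0↔0): L: 1 → 0, ΔL = -1 — ok.
All four E1 rules are satisfied.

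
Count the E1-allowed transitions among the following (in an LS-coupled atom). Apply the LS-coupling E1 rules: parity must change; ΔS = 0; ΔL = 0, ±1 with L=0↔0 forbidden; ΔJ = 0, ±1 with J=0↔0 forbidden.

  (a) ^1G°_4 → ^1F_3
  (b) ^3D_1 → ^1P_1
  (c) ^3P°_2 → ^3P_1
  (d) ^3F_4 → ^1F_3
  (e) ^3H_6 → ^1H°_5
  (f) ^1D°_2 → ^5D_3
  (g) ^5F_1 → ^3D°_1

2

(a) allowed
(b) forbidden (parity, ΔS fail)
(c) allowed
(d) forbidden (parity, ΔS fail)
(e) forbidden (ΔS fails)
(f) forbidden (ΔS fails)
(g) forbidden (ΔS fails)
Total allowed: 2 of 7.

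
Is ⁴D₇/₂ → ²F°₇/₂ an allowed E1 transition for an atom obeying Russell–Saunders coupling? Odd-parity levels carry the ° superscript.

forbidden

Parity must change: even → odd — ok.
ΔS = 0: S: 3/2 → 1/2 — fails.
ΔL = 0, ±1 (not L=0↔0): L: 2 → 3, ΔL = +1 — ok.
ΔJ = 0, ±1 (not J=0↔0): J: 7/2 → 7/2, ΔJ = +0 — ok.
Rule(s) violated: ΔS.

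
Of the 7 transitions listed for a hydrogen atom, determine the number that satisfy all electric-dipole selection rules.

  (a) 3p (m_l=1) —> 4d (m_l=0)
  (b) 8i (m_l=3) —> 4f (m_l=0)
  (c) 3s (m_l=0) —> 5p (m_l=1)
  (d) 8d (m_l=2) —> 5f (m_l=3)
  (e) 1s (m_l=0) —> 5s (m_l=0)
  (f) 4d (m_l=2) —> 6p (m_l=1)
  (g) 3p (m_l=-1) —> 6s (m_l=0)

(a) allowed
(b) forbidden — Δl = -3 (E1 requires Δl = ±1); Δm_l = -3 (E1 requires Δm_l = 0, ±1)
(c) allowed
(d) allowed
(e) forbidden — Δl = +0 (E1 requires Δl = ±1)
(f) allowed
(g) allowed
Total allowed: 5 of 7.

5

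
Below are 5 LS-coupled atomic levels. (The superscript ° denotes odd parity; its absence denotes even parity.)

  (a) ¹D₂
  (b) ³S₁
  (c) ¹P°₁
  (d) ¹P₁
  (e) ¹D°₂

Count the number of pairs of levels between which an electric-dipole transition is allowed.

(a)–(b): forbidden (parity, ΔS, ΔL).
(a)–(c): allowed.
(a)–(d): forbidden (parity).
(a)–(e): allowed.
(b)–(c): forbidden (ΔS).
(b)–(d): forbidden (parity, ΔS).
(b)–(e): forbidden (ΔS, ΔL).
(c)–(d): allowed.
(c)–(e): forbidden (parity).
(d)–(e): allowed.
Allowed pairs: 4 of 10.

4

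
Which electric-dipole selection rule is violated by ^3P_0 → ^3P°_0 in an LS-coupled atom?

the J=0 ↔ J=0 exclusion

Parity must change: even → odd — satisfied.
ΔS = 0: S: 1 → 1 — satisfied.
ΔL = 0, ±1 (not L=0↔0): L: 1 → 1, ΔL = +0 — satisfied.
ΔJ = 0, ±1 (not J=0↔0): J: 0 → 0, ΔJ = +0 — violated.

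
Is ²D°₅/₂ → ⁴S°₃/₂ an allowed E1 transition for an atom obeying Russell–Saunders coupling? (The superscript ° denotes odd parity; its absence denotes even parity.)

Parity must change: odd → odd — violated.
ΔS = 0: S: 1/2 → 3/2 — violated.
ΔL = 0, ±1 (not L=0↔0): L: 2 → 0, ΔL = -2 — violated.
ΔJ = 0, ±1 (not J=0↔0): J: 5/2 → 3/2, ΔJ = -1 — satisfied.
Rule(s) violated: parity, ΔS, ΔL.

forbidden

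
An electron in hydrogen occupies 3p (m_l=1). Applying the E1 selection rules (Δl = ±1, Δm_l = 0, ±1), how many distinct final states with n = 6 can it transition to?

E1 requires Δl = ±1, so l_f ∈ {0, 2}; with 0 ≤ l_f ≤ n_f−1 = 5, the allowed l_f values are {0, 2}.
For l_f = 0: m_f ∈ {m_i−1, m_i, m_i+1} ∩ [−0, 0] = {0} → 1 state.
For l_f = 2: m_f ∈ {m_i−1, m_i, m_i+1} ∩ [−2, 2] = {0, 1, 2} → 3 states.
Total: 4.

4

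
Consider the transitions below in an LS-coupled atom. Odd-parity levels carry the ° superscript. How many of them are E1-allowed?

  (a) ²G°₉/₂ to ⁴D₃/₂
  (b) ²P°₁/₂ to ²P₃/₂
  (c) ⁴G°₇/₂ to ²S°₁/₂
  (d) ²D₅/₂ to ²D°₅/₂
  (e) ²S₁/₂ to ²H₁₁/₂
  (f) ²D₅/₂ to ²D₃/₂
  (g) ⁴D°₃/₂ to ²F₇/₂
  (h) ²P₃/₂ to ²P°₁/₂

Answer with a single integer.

(a) forbidden (ΔS, ΔL, ΔJ fail)
(b) allowed
(c) forbidden (parity, ΔS, ΔL, ΔJ fail)
(d) allowed
(e) forbidden (parity, ΔL, ΔJ fail)
(f) forbidden (parity fails)
(g) forbidden (ΔS, ΔJ fail)
(h) allowed
Total allowed: 3 of 8.

3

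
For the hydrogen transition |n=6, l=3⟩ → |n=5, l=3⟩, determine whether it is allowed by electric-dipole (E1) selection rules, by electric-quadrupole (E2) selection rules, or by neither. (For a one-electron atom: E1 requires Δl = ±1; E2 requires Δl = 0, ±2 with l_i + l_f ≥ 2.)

E2

Δl = 3 − 3 = +0; l_i + l_f = 6.
E1 (Δl = ±1): not satisfied.
E2 (Δl = 0,±2, l_i+l_f ≥ 2): satisfied.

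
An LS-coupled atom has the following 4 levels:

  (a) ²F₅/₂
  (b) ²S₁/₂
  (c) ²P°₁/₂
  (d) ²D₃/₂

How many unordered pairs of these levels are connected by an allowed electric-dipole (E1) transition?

(a)–(b): forbidden (parity, ΔL, ΔJ).
(a)–(c): forbidden (ΔL, ΔJ).
(a)–(d): forbidden (parity).
(b)–(c): allowed.
(b)–(d): forbidden (parity, ΔL).
(c)–(d): allowed.
Allowed pairs: 2 of 6.

2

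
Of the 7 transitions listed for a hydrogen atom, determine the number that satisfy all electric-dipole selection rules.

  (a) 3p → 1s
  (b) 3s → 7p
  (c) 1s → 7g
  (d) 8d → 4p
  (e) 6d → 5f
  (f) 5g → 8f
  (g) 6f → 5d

(a) allowed
(b) allowed
(c) forbidden — Δl = +4 (E1 requires Δl = ±1)
(d) allowed
(e) allowed
(f) allowed
(g) allowed
Total allowed: 6 of 7.

6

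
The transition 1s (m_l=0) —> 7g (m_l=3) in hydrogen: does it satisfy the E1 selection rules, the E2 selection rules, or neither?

neither

Δl = 4 − 0 = +4; l_i + l_f = 4.
Δm_l = +3.
E1 (Δl = ±1, |Δm_l| ≤ 1): not satisfied.
E2 (Δl = 0,±2, l_i+l_f ≥ 2, |Δm_l| ≤ 2): not satisfied.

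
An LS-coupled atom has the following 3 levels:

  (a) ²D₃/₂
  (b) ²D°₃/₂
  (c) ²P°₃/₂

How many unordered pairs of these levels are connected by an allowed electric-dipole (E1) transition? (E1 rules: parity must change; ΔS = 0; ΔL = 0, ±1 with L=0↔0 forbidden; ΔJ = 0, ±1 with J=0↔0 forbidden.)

(a)–(b): allowed.
(a)–(c): allowed.
(b)–(c): forbidden (parity).
Allowed pairs: 2 of 3.

2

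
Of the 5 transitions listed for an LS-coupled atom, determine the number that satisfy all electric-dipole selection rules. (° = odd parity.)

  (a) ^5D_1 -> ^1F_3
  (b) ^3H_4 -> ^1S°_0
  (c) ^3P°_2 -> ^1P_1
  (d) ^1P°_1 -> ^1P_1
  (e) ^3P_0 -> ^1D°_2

1

(a) forbidden (parity, ΔS, ΔJ fail)
(b) forbidden (ΔS, ΔL, ΔJ fail)
(c) forbidden (ΔS fails)
(d) allowed
(e) forbidden (ΔS, ΔJ fail)
Total allowed: 1 of 5.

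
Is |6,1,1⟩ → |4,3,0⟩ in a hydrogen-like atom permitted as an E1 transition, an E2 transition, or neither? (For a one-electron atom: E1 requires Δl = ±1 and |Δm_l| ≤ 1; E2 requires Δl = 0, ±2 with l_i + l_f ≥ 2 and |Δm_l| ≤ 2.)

E2

Δl = 3 − 1 = +2; l_i + l_f = 4.
Δm_l = -1.
E1 (Δl = ±1, |Δm_l| ≤ 1): not satisfied.
E2 (Δl = 0,±2, l_i+l_f ≥ 2, |Δm_l| ≤ 2): satisfied.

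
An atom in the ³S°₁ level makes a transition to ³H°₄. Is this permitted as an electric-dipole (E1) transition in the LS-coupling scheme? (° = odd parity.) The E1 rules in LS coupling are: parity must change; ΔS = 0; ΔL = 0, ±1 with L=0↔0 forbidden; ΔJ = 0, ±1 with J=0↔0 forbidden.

Reading off the term symbols: S 1→1, L 0→5, J 1→4, parity odd→odd.
Parity must change: odd → odd — fails.
ΔS = 0: S: 1 → 1 — passes.
ΔL = 0, ±1 (not L=0↔0): L: 0 → 5, ΔL = +5 — fails.
ΔJ = 0, ±1 (not J=0↔0): J: 1 → 4, ΔJ = +3 — fails.
Rule(s) violated: parity, ΔL, ΔJ.

forbidden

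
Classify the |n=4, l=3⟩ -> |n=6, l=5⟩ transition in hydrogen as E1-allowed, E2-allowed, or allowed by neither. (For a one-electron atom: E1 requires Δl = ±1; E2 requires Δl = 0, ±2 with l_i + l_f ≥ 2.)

Δl = 5 − 3 = +2; l_i + l_f = 8.
E1 (Δl = ±1): not satisfied.
E2 (Δl = 0,±2, l_i+l_f ≥ 2): satisfied.

E2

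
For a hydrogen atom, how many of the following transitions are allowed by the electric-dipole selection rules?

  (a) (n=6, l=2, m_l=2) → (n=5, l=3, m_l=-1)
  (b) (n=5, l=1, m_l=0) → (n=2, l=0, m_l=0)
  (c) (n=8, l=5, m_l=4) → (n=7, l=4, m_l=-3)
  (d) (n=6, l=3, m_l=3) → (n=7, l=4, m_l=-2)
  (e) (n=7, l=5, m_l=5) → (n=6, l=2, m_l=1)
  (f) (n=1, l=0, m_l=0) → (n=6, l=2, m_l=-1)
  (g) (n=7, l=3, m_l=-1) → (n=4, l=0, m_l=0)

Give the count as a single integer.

(a) forbidden — Δm_l = -3 (E1 requires Δm_l = 0, ±1)
(b) allowed
(c) forbidden — Δm_l = -7 (E1 requires Δm_l = 0, ±1)
(d) forbidden — Δm_l = -5 (E1 requires Δm_l = 0, ±1)
(e) forbidden — Δl = -3 (E1 requires Δl = ±1); Δm_l = -4 (E1 requires Δm_l = 0, ±1)
(f) forbidden — Δl = +2 (E1 requires Δl = ±1)
(g) forbidden — Δl = -3 (E1 requires Δl = ±1)
Total allowed: 1 of 7.

1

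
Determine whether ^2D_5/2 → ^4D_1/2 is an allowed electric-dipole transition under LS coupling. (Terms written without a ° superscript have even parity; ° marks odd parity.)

forbidden

Parity must change: even → even — ✗.
ΔL = 0, ±1 (not L=0↔0): L: 2 → 2, ΔL = +0 — ✓.
ΔS = 0: S: 1/2 → 3/2 — ✗.
ΔJ = 0, ±1 (not J=0↔0): J: 5/2 → 1/2, ΔJ = -2 — ✗.
Rule(s) violated: parity, ΔS, ΔJ.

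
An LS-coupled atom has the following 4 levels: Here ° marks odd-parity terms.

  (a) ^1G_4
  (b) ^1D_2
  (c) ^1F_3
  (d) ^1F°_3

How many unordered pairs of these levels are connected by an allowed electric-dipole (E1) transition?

(a)–(b): forbidden (parity, ΔL, ΔJ).
(a)–(c): forbidden (parity).
(a)–(d): allowed.
(b)–(c): forbidden (parity).
(b)–(d): allowed.
(c)–(d): allowed.
Allowed pairs: 3 of 6.

3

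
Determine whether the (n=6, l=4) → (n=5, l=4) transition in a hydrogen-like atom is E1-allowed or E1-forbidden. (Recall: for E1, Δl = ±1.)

forbidden

Initial l = 4, final l = 4, so Δl = +0. E1 requires Δl = ±1: violated.
The transition is electric-dipole forbidden.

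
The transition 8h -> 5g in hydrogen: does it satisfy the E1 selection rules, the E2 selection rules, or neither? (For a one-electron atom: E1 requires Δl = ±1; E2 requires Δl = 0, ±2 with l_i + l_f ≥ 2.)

Δl = 4 − 5 = -1; l_i + l_f = 9.
E1 (Δl = ±1): satisfied.
E2 (Δl = 0,±2, l_i+l_f ≥ 2): not satisfied.

E1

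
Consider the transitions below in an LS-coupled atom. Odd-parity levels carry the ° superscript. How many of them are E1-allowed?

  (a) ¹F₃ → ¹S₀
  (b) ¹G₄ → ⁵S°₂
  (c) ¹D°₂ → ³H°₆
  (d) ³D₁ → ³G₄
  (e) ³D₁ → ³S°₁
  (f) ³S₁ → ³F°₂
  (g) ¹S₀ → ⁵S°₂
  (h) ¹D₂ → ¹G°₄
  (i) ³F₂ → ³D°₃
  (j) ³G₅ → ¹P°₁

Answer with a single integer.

1

(a) forbidden (parity, ΔL, ΔJ fail)
(b) forbidden (ΔS, ΔL, ΔJ fail)
(c) forbidden (parity, ΔS, ΔL, ΔJ fail)
(d) forbidden (parity, ΔL, ΔJ fail)
(e) forbidden (ΔL fails)
(f) forbidden (ΔL fails)
(g) forbidden (ΔS, ΔL, ΔJ fail)
(h) forbidden (ΔL, ΔJ fail)
(i) allowed
(j) forbidden (ΔS, ΔL, ΔJ fail)
Total allowed: 1 of 10.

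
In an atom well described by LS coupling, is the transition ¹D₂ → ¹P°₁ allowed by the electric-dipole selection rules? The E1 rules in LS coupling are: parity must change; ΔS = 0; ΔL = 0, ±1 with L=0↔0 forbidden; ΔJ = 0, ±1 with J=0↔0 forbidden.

Initial level: S=0, L=2, J=2, parity even. Final level: S=0, L=1, J=1, parity odd.
ΔL = 0, ±1 (not L=0↔0): L: 2 → 1, ΔL = -1 — ✓.
ΔS = 0: S: 0 → 0 — ✓.
ΔJ = 0, ±1 (not J=0↔0): J: 2 → 1, ΔJ = -1 — ✓.
Parity must change: even → odd — ✓.
All four E1 rules are satisfied.

allowed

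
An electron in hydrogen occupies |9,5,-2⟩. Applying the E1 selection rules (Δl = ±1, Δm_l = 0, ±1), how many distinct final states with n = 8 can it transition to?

6

E1 requires Δl = ±1, so l_f ∈ {4, 6}; with 0 ≤ l_f ≤ n_f−1 = 7, the allowed l_f values are {4, 6}.
For l_f = 4: m_f ∈ {m_i−1, m_i, m_i+1} ∩ [−4, 4] = {-3, -2, -1} → 3 states.
For l_f = 6: m_f ∈ {m_i−1, m_i, m_i+1} ∩ [−6, 6] = {-3, -2, -1} → 3 states.
Total: 6.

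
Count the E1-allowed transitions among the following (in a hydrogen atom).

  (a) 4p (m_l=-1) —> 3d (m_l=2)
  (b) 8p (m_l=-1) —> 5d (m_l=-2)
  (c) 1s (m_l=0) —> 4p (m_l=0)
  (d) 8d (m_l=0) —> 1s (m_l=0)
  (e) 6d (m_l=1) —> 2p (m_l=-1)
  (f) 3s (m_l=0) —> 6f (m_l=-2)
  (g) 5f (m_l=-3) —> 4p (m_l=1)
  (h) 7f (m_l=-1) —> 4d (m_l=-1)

(a) forbidden — Δm_l = +3 (E1 requires Δm_l = 0, ±1)
(b) allowed
(c) allowed
(d) forbidden — Δl = -2 (E1 requires Δl = ±1)
(e) forbidden — Δm_l = -2 (E1 requires Δm_l = 0, ±1)
(f) forbidden — Δl = +3 (E1 requires Δl = ±1); Δm_l = -2 (E1 requires Δm_l = 0, ±1)
(g) forbidden — Δl = -2 (E1 requires Δl = ±1); Δm_l = +4 (E1 requires Δm_l = 0, ±1)
(h) allowed
Total allowed: 3 of 8.

3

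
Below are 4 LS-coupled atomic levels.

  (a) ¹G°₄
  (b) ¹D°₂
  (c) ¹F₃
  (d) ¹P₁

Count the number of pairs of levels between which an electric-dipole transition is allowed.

(a)–(b): forbidden (parity, ΔL, ΔJ).
(a)–(c): allowed.
(a)–(d): forbidden (ΔL, ΔJ).
(b)–(c): allowed.
(b)–(d): allowed.
(c)–(d): forbidden (parity, ΔL, ΔJ).
Allowed pairs: 3 of 6.

3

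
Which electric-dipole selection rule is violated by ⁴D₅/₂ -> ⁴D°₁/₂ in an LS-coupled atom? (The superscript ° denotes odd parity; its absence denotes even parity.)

the ΔJ = 0, ±1 rule

Initial level: S=3/2, L=2, J=5/2, parity even. Final level: S=3/2, L=2, J=1/2, parity odd.
ΔS = 0: S: 3/2 → 3/2 — satisfied.
ΔJ = 0, ±1 (not J=0↔0): J: 5/2 → 1/2, ΔJ = -2 — violated.
Parity must change: even → odd — satisfied.
ΔL = 0, ±1 (not L=0↔0): L: 2 → 2, ΔL = +0 — satisfied.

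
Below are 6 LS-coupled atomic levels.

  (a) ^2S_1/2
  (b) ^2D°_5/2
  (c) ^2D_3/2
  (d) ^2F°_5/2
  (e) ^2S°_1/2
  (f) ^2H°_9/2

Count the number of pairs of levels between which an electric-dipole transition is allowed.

(a)–(b): forbidden (ΔL, ΔJ).
(a)–(c): forbidden (parity, ΔL).
(a)–(d): forbidden (ΔL, ΔJ).
(a)–(e): forbidden (ΔL).
(a)–(f): forbidden (ΔL, ΔJ).
(b)–(c): allowed.
(b)–(d): forbidden (parity).
(b)–(e): forbidden (parity, ΔL, ΔJ).
(b)–(f): forbidden (parity, ΔL, ΔJ).
(c)–(d): allowed.
(c)–(e): forbidden (ΔL).
(c)–(f): forbidden (ΔL, ΔJ).
(d)–(e): forbidden (parity, ΔL, ΔJ).
(d)–(f): forbidden (parity, ΔL, ΔJ).
(e)–(f): forbidden (parity, ΔL, ΔJ).
Allowed pairs: 2 of 15.

2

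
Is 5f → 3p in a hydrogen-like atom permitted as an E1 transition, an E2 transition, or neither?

E2

Δl = 1 − 3 = -2; l_i + l_f = 4.
E1 (Δl = ±1): not satisfied.
E2 (Δl = 0,±2, l_i+l_f ≥ 2): satisfied.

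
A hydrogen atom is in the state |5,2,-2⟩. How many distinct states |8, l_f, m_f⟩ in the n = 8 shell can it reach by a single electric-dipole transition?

E1 requires Δl = ±1, so l_f ∈ {1, 3}; with 0 ≤ l_f ≤ n_f−1 = 7, the allowed l_f values are {1, 3}.
For l_f = 1: m_f ∈ {m_i−1, m_i, m_i+1} ∩ [−1, 1] = {-1} → 1 state.
For l_f = 3: m_f ∈ {m_i−1, m_i, m_i+1} ∩ [−3, 3] = {-3, -2, -1} → 3 states.
Total: 4.

4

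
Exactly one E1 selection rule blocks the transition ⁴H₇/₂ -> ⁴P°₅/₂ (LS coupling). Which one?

Reading off the term symbols: S 3/2→3/2, L 5→1, J 7/2→5/2, parity even→odd.
Parity must change: even → odd — passes.
ΔS = 0: S: 3/2 → 3/2 — passes.
ΔL = 0, ±1 (not L=0↔0): L: 5 → 1, ΔL = -4 — fails.
ΔJ = 0, ±1 (not J=0↔0): J: 7/2 → 5/2, ΔJ = -1 — passes.

the ΔL = 0, ±1 rule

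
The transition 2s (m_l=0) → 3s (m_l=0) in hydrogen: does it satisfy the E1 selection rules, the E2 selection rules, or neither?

neither

Δl = 0 − 0 = +0; l_i + l_f = 0.
Δm_l = +0.
E1 (Δl = ±1, |Δm_l| ≤ 1): not satisfied.
E2 (Δl = 0,±2, l_i+l_f ≥ 2, |Δm_l| ≤ 2): not satisfied.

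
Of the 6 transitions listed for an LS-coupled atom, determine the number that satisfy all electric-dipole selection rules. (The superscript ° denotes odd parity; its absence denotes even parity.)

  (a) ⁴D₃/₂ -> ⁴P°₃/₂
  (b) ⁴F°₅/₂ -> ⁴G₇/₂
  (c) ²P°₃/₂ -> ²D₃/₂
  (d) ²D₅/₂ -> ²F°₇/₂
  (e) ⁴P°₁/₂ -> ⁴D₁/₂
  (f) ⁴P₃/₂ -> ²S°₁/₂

(a) allowed
(b) allowed
(c) allowed
(d) allowed
(e) allowed
(f) forbidden (ΔS fails)
Total allowed: 5 of 6.

5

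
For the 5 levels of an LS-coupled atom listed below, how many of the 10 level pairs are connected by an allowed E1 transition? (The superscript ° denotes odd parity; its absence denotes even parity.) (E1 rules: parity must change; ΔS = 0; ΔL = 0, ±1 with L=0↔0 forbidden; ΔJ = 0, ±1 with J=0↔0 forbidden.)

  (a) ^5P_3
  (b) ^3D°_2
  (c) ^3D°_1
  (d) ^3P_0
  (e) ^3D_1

(a)–(b): forbidden (ΔS).
(a)–(c): forbidden (ΔS, ΔJ).
(a)–(d): forbidden (parity, ΔS, ΔJ).
(a)–(e): forbidden (parity, ΔS, ΔJ).
(b)–(c): forbidden (parity).
(b)–(d): forbidden (ΔJ).
(b)–(e): allowed.
(c)–(d): allowed.
(c)–(e): allowed.
(d)–(e): forbidden (parity).
Allowed pairs: 3 of 10.

3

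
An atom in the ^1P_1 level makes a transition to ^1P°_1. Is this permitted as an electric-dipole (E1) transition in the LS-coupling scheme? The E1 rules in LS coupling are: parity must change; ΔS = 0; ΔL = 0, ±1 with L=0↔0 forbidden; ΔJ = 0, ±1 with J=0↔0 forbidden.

Initial level: S=0, L=1, J=1, parity even. Final level: S=0, L=1, J=1, parity odd.
ΔS = 0: S: 0 → 0 — passes.
ΔL = 0, ±1 (not L=0↔0): L: 1 → 1, ΔL = +0 — passes.
Parity must change: even → odd — passes.
ΔJ = 0, ±1 (not J=0↔0): J: 1 → 1, ΔJ = +0 — passes.
All four E1 rules are satisfied.

allowed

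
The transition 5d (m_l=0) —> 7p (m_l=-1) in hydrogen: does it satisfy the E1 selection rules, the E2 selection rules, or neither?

E1

Δl = 1 − 2 = -1; l_i + l_f = 3.
Δm_l = -1.
E1 (Δl = ±1, |Δm_l| ≤ 1): satisfied.
E2 (Δl = 0,±2, l_i+l_f ≥ 2, |Δm_l| ≤ 2): not satisfied.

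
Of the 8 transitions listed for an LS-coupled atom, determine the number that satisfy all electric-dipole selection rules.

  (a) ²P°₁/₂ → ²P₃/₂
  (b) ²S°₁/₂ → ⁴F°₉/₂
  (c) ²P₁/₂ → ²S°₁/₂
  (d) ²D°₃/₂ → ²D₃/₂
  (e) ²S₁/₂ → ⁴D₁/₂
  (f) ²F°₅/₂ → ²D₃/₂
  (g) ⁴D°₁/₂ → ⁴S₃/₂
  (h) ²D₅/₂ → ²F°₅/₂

(a) allowed
(b) forbidden (parity, ΔS, ΔL, ΔJ fail)
(c) allowed
(d) allowed
(e) forbidden (parity, ΔS, ΔL fail)
(f) allowed
(g) forbidden (ΔL fails)
(h) allowed
Total allowed: 5 of 8.

5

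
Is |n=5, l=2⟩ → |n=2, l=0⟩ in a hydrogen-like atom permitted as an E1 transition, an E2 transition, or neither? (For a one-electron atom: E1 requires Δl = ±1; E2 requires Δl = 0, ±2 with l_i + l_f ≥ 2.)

Δl = 0 − 2 = -2; l_i + l_f = 2.
E1 (Δl = ±1): not satisfied.
E2 (Δl = 0,±2, l_i+l_f ≥ 2): satisfied.

E2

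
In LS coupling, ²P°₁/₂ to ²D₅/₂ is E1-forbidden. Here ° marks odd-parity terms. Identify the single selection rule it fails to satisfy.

the ΔJ = 0, ±1 rule

Reading off the term symbols: S 1/2→1/2, L 1→2, J 1/2→5/2, parity odd→even.
Parity must change: odd → even — passes.
ΔS = 0: S: 1/2 → 1/2 — passes.
ΔL = 0, ±1 (not L=0↔0): L: 1 → 2, ΔL = +1 — passes.
ΔJ = 0, ±1 (not J=0↔0): J: 1/2 → 5/2, ΔJ = +2 — fails.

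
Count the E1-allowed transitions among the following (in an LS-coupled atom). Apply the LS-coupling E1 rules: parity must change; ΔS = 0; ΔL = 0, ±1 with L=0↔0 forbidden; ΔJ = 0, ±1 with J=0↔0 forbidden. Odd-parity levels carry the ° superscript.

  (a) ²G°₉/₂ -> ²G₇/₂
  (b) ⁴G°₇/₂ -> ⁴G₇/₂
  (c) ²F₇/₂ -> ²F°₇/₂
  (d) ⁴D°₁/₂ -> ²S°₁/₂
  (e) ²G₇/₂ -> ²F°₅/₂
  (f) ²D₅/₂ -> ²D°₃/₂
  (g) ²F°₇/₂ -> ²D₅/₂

(a) allowed
(b) allowed
(c) allowed
(d) forbidden (parity, ΔS, ΔL fail)
(e) allowed
(f) allowed
(g) allowed
Total allowed: 6 of 7.

6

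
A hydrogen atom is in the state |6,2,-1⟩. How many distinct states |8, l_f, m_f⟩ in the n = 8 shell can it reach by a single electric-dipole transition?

5

E1 requires Δl = ±1, so l_f ∈ {1, 3}; with 0 ≤ l_f ≤ n_f−1 = 7, the allowed l_f values are {1, 3}.
For l_f = 1: m_f ∈ {m_i−1, m_i, m_i+1} ∩ [−1, 1] = {-1, 0} → 2 states.
For l_f = 3: m_f ∈ {m_i−1, m_i, m_i+1} ∩ [−3, 3] = {-2, -1, 0} → 3 states.
Total: 5.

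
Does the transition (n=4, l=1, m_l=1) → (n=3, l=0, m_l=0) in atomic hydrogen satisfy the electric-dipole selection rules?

Initial l = 1, final l = 0, so Δl = -1. E1 requires Δl = ±1: ok.
m_l: 1 → 0 (Δm_l = -1). |Δm_l| ≤ 1 ok.
All E1 selection rules are satisfied.

allowed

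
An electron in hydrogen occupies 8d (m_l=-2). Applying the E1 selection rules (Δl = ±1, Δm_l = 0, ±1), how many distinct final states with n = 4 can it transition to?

E1 requires Δl = ±1, so l_f ∈ {1, 3}; with 0 ≤ l_f ≤ n_f−1 = 3, the allowed l_f values are {1, 3}.
For l_f = 1: m_f ∈ {m_i−1, m_i, m_i+1} ∩ [−1, 1] = {-1} → 1 state.
For l_f = 3: m_f ∈ {m_i−1, m_i, m_i+1} ∩ [−3, 3] = {-3, -2, -1} → 3 states.
Total: 4.

4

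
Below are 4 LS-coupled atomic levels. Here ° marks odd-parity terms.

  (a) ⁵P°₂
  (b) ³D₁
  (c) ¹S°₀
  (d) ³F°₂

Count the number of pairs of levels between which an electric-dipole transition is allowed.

(a)–(b): forbidden (ΔS).
(a)–(c): forbidden (parity, ΔS, ΔJ).
(a)–(d): forbidden (parity, ΔS, ΔL).
(b)–(c): forbidden (ΔS, ΔL).
(b)–(d): allowed.
(c)–(d): forbidden (parity, ΔS, ΔL, ΔJ).
Allowed pairs: 1 of 6.

1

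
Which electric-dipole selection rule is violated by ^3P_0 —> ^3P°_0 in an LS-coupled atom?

the J=0 ↔ J=0 exclusion

Parity must change: even → odd — ✓.
ΔS = 0: S: 1 → 1 — ✓.
ΔL = 0, ±1 (not L=0↔0): L: 1 → 1, ΔL = +0 — ✓.
ΔJ = 0, ±1 (not J=0↔0): J: 0 → 0, ΔJ = +0 — ✗.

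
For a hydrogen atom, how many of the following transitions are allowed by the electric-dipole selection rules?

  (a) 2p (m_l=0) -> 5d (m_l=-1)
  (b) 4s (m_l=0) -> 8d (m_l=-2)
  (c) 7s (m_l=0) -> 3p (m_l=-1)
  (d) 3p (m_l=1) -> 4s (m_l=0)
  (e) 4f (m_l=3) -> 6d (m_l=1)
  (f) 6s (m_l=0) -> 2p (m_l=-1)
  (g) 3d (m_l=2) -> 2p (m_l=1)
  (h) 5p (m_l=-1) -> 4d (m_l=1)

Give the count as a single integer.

(a) allowed
(b) forbidden — Δl = +2 (E1 requires Δl = ±1); Δm_l = -2 (E1 requires Δm_l = 0, ±1)
(c) allowed
(d) allowed
(e) forbidden — Δm_l = -2 (E1 requires Δm_l = 0, ±1)
(f) allowed
(g) allowed
(h) forbidden — Δm_l = +2 (E1 requires Δm_l = 0, ±1)
Total allowed: 5 of 8.

5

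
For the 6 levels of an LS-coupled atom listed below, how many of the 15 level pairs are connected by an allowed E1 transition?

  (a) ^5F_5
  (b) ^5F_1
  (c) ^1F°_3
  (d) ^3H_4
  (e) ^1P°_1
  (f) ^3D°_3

0

(a)–(b): forbidden (parity, ΔJ).
(a)–(c): forbidden (ΔS, ΔJ).
(a)–(d): forbidden (parity, ΔS, ΔL).
(a)–(e): forbidden (ΔS, ΔL, ΔJ).
(a)–(f): forbidden (ΔS, ΔJ).
(b)–(c): forbidden (ΔS, ΔJ).
(b)–(d): forbidden (parity, ΔS, ΔL, ΔJ).
(b)–(e): forbidden (ΔS, ΔL).
(b)–(f): forbidden (ΔS, ΔJ).
(c)–(d): forbidden (ΔS, ΔL).
(c)–(e): forbidden (parity, ΔL, ΔJ).
(c)–(f): forbidden (parity, ΔS).
(d)–(e): forbidden (ΔS, ΔL, ΔJ).
(d)–(f): forbidden (ΔL).
(e)–(f): forbidden (parity, ΔS, ΔJ).
Allowed pairs: 0 of 15.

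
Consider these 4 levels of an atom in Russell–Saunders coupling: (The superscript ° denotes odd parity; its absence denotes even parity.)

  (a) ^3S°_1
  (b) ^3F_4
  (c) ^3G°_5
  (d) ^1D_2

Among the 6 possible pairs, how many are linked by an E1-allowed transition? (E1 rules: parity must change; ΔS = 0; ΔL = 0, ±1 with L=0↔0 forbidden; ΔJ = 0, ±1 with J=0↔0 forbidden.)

(a)–(b): forbidden (ΔL, ΔJ).
(a)–(c): forbidden (parity, ΔL, ΔJ).
(a)–(d): forbidden (ΔS, ΔL).
(b)–(c): allowed.
(b)–(d): forbidden (parity, ΔS, ΔJ).
(c)–(d): forbidden (ΔS, ΔL, ΔJ).
Allowed pairs: 1 of 6.

1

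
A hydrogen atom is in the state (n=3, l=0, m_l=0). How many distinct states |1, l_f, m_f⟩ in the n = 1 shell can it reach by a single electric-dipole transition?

E1 requires l_f ∈ {-1, 1}, but neither lies in [0, 0], so no final state is reachable.
Total: 0.

0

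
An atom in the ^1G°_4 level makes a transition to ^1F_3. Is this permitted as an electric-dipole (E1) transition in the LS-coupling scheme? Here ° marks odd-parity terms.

allowed

Parity must change: odd → even — ok.
ΔS = 0: S: 0 → 0 — ok.
ΔL = 0, ±1 (not L=0↔0): L: 4 → 3, ΔL = -1 — ok.
ΔJ = 0, ±1 (not J=0↔0): J: 4 → 3, ΔJ = -1 — ok.
All four E1 rules are satisfied.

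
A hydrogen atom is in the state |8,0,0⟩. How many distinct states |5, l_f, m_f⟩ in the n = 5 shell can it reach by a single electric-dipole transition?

E1 requires Δl = ±1, so l_f ∈ {-1, 1}; with 0 ≤ l_f ≤ n_f−1 = 4, the allowed l_f values are {1}.
For l_f = 1: m_f ∈ {m_i−1, m_i, m_i+1} ∩ [−1, 1] = {-1, 0, 1} → 3 states.
Total: 3.

3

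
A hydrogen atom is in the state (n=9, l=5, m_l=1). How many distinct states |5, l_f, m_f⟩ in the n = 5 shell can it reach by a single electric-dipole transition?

E1 requires Δl = ±1, so l_f ∈ {4, 6}; with 0 ≤ l_f ≤ n_f−1 = 4, the allowed l_f values are {4}.
For l_f = 4: m_f ∈ {m_i−1, m_i, m_i+1} ∩ [−4, 4] = {0, 1, 2} → 3 states.
Total: 3.

3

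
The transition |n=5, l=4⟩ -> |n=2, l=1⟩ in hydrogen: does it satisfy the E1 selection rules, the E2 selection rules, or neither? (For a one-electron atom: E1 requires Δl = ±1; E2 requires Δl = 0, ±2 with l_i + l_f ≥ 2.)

Δl = 1 − 4 = -3; l_i + l_f = 5.
E1 (Δl = ±1): not satisfied.
E2 (Δl = 0,±2, l_i+l_f ≥ 2): not satisfied.

neither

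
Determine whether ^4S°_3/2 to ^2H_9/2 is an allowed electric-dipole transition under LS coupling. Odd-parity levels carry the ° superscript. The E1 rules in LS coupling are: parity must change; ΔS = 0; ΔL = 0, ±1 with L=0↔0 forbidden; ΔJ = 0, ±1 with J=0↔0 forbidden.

Reading off the term symbols: S 3/2→1/2, L 0→5, J 3/2→9/2, parity odd→even.
Parity must change: odd → even — satisfied.
ΔS = 0: S: 3/2 → 1/2 — violated.
ΔL = 0, ±1 (not L=0↔0): L: 0 → 5, ΔL = +5 — violated.
ΔJ = 0, ±1 (not J=0↔0): J: 3/2 → 9/2, ΔJ = +3 — violated.
Rule(s) violated: ΔS, ΔL, ΔJ.

forbidden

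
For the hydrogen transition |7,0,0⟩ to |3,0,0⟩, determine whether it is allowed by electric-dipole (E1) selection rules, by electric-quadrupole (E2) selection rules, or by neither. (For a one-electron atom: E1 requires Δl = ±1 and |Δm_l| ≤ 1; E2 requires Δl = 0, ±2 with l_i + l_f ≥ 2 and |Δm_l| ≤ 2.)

Δl = 0 − 0 = +0; l_i + l_f = 0.
Δm_l = +0.
E1 (Δl = ±1, |Δm_l| ≤ 1): not satisfied.
E2 (Δl = 0,±2, l_i+l_f ≥ 2, |Δm_l| ≤ 2): not satisfied.

neither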